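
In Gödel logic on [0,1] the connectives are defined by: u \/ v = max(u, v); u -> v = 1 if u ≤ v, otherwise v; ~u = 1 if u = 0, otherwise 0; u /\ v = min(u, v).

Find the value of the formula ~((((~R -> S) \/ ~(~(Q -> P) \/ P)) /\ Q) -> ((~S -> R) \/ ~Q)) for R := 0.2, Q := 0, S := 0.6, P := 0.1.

~R: Gödel ¬ of 0.2 = 0 (operand ≠ 0)
(~R -> S): 0 ≤ 0.6, so result = 1
(Q -> P): 0 ≤ 0.1, so result = 1
~(Q -> P): Gödel ¬ of 1 = 0 (operand ≠ 0)
(~(Q -> P) \/ P) = max(0, 0.1) = 0.1
~(~(Q -> P) \/ P): Gödel ¬ of 0.1 = 0 (operand ≠ 0)
((~R -> S) \/ ~(~(Q -> P) \/ P)) = max(1, 0) = 1
(((~R -> S) \/ ~(~(Q -> P) \/ P)) /\ Q) = min(1, 0) = 0
~S: Gödel ¬ of 0.6 = 0 (operand ≠ 0)
(~S -> R): 0 ≤ 0.2, so result = 1
~Q: Gödel ¬ of 0 = 1 (operand is 0)
((~S -> R) \/ ~Q) = max(1, 1) = 1
((((~R -> S) \/ ~(~(Q -> P) \/ P)) /\ Q) -> ((~S -> R) \/ ~Q)): 0 ≤ 1, so result = 1
~((((~R -> S) \/ ~(~(Q -> P) \/ P)) /\ Q) -> ((~S -> R) \/ ~Q)): Gödel ¬ of 1 = 0 (operand ≠ 0)

0.00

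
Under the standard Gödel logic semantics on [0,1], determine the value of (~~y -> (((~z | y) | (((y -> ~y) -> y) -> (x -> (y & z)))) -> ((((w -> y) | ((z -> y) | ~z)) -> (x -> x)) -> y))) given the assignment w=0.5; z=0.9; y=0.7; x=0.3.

~y: Gödel ¬ of 0.7 = 0 (operand ≠ 0)
~~y: Gödel ¬ of 0 = 1 (operand is 0)
~z: Gödel ¬ of 0.9 = 0 (operand ≠ 0)
(~z | y) = max(0, 0.7) = 0.7
~y: Gödel ¬ of 0.7 = 0 (operand ≠ 0)
(y -> ~y): 0.7 > 0, so result = 0
((y -> ~y) -> y): 0 ≤ 0.7, so result = 1
(y & z) = min(0.7, 0.9) = 0.7
(x -> (y & z)): 0.3 ≤ 0.7, so result = 1
(((y -> ~y) -> y) -> (x -> (y & z))): 1 ≤ 1, so result = 1
((~z | y) | (((y -> ~y) -> y) -> (x -> (y & z)))) = max(0.7, 1) = 1
(w -> y): 0.5 ≤ 0.7, so result = 1
(z -> y): 0.9 > 0.7, so result = 0.7
~z: Gödel ¬ of 0.9 = 0 (operand ≠ 0)
((z -> y) | ~z) = max(0.7, 0) = 0.7
((w -> y) | ((z -> y) | ~z)) = max(1, 0.7) = 1
(x -> x): 0.3 ≤ 0.3, so result = 1
(((w -> y) | ((z -> y) | ~z)) -> (x -> x)): 1 ≤ 1, so result = 1
((((w -> y) | ((z -> y) | ~z)) -> (x -> x)) -> y): 1 > 0.7, so result = 0.7
(((~z | y) | (((y -> ~y) -> y) -> (x -> (y & z)))) -> ((((w -> y) | ((z -> y) | ~z)) -> (x -> x)) -> y)): 1 > 0.7, so result = 0.7
(~~y -> (((~z | y) | (((y -> ~y) -> y) -> (x -> (y & z)))) -> ((((w -> y) | ((z -> y) | ~z)) -> (x -> x)) -> y))): 1 > 0.7, so result = 0.7

0.70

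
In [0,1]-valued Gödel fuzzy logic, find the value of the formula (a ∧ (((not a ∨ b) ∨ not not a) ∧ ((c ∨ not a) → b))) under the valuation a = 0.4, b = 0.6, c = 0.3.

0.40

not a: Gödel ¬ of 0.4 = 0 (operand ≠ 0)
(not a ∨ b) = max(0, 0.6) = 0.6
not a: Gödel ¬ of 0.4 = 0 (operand ≠ 0)
not not a: Gödel ¬ of 0 = 1 (operand is 0)
((not a ∨ b) ∨ not not a) = max(0.6, 1) = 1
not a: Gödel ¬ of 0.4 = 0 (operand ≠ 0)
(c ∨ not a) = max(0.3, 0) = 0.3
((c ∨ not a) → b): 0.3 ≤ 0.6, so result = 1
(((not a ∨ b) ∨ not not a) ∧ ((c ∨ not a) → b)) = min(1, 1) = 1
(a ∧ (((not a ∨ b) ∨ not not a) ∧ ((c ∨ not a) → b))) = min(0.4, 1) = 0.4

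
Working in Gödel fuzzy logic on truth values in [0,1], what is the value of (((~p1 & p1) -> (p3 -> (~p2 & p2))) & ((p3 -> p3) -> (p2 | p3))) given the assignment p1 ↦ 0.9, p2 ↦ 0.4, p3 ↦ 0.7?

0.70

~p1: Gödel ¬ of 0.9 = 0 (operand ≠ 0)
(~p1 & p1) = min(0, 0.9) = 0
~p2: Gödel ¬ of 0.4 = 0 (operand ≠ 0)
(~p2 & p2) = min(0, 0.4) = 0
(p3 -> (~p2 & p2)): 0.7 > 0, so result = 0
((~p1 & p1) -> (p3 -> (~p2 & p2))): 0 ≤ 0, so result = 1
(p3 -> p3): 0.7 ≤ 0.7, so result = 1
(p2 | p3) = max(0.4, 0.7) = 0.7
((p3 -> p3) -> (p2 | p3)): 1 > 0.7, so result = 0.7
(((~p1 & p1) -> (p3 -> (~p2 & p2))) & ((p3 -> p3) -> (p2 | p3))) = min(1, 0.7) = 0.7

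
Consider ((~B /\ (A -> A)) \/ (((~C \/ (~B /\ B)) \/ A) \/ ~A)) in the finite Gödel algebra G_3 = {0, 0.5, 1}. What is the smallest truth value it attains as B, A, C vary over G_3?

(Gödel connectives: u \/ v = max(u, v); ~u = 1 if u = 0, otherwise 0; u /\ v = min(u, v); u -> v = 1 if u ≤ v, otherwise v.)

The minimum is attained at B = 0.5, A = 0.5, C = 0.5:
  ~B: Gödel ¬ of 0.5 = 0 (operand ≠ 0)
  (A -> A): 0.5 ≤ 0.5, so result = 1
  (~B /\ (A -> A)) = min(0, 1) = 0
  ~C: Gödel ¬ of 0.5 = 0 (operand ≠ 0)
  ~B: Gödel ¬ of 0.5 = 0 (operand ≠ 0)
  (~B /\ B) = min(0, 0.5) = 0
  (~C \/ (~B /\ B)) = max(0, 0) = 0
  ((~C \/ (~B /\ B)) \/ A) = max(0, 0.5) = 0.5
  ~A: Gödel ¬ of 0.5 = 0 (operand ≠ 0)
  (((~C \/ (~B /\ B)) \/ A) \/ ~A) = max(0.5, 0) = 0.5
  ((~B /\ (A -> A)) \/ (((~C \/ (~B /\ B)) \/ A) \/ ~A)) = max(0, 0.5) = 0.5
Checking all 27 assignments confirms none give a value below 0.50.

0.50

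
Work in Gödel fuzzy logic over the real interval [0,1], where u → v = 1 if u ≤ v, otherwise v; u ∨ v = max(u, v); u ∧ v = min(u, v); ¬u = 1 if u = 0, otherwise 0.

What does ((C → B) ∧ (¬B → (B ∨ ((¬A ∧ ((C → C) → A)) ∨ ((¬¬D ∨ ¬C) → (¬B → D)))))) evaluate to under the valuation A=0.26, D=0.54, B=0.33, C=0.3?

(C → B): 0.3 ≤ 0.33, so result = 1
¬B: Gödel ¬ of 0.33 = 0 (operand ≠ 0)
¬A: Gödel ¬ of 0.26 = 0 (operand ≠ 0)
(C → C): 0.3 ≤ 0.3, so result = 1
((C → C) → A): 1 > 0.26, so result = 0.26
(¬A ∧ ((C → C) → A)) = min(0, 0.26) = 0
¬D: Gödel ¬ of 0.54 = 0 (operand ≠ 0)
¬¬D: Gödel ¬ of 0 = 1 (operand is 0)
¬C: Gödel ¬ of 0.3 = 0 (operand ≠ 0)
(¬¬D ∨ ¬C) = max(1, 0) = 1
¬B: Gödel ¬ of 0.33 = 0 (operand ≠ 0)
(¬B → D): 0 ≤ 0.54, so result = 1
((¬¬D ∨ ¬C) → (¬B → D)): 1 ≤ 1, so result = 1
((¬A ∧ ((C → C) → A)) ∨ ((¬¬D ∨ ¬C) → (¬B → D))) = max(0, 1) = 1
(B ∨ ((¬A ∧ ((C → C) → A)) ∨ ((¬¬D ∨ ¬C) → (¬B → D)))) = max(0.33, 1) = 1
(¬B → (B ∨ ((¬A ∧ ((C → C) → A)) ∨ ((¬¬D ∨ ¬C) → (¬B → D))))): 0 ≤ 1, so result = 1
((C → B) ∧ (¬B → (B ∨ ((¬A ∧ ((C → C) → A)) ∨ ((¬¬D ∨ ¬C) → (¬B → D)))))) = min(1, 1) = 1

1.00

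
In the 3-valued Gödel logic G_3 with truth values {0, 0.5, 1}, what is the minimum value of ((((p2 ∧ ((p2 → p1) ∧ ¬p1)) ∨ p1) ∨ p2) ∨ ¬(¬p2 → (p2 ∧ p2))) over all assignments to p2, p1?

0.50

The minimum is attained at p2 = 0.5, p1 = 0:
  (p2 → p1): 0.5 > 0, so result = 0
  ¬p1: Gödel ¬ of 0 = 1 (operand is 0)
  ((p2 → p1) ∧ ¬p1) = min(0, 1) = 0
  (p2 ∧ ((p2 → p1) ∧ ¬p1)) = min(0.5, 0) = 0
  ((p2 ∧ ((p2 → p1) ∧ ¬p1)) ∨ p1) = max(0, 0) = 0
  (((p2 ∧ ((p2 → p1) ∧ ¬p1)) ∨ p1) ∨ p2) = max(0, 0.5) = 0.5
  ¬p2: Gödel ¬ of 0.5 = 0 (operand ≠ 0)
  (p2 ∧ p2) = min(0.5, 0.5) = 0.5
  (¬p2 → (p2 ∧ p2)): 0 ≤ 0.5, so result = 1
  ¬(¬p2 → (p2 ∧ p2)): Gödel ¬ of 1 = 0 (operand ≠ 0)
  ((((p2 ∧ ((p2 → p1) ∧ ¬p1)) ∨ p1) ∨ p2) ∨ ¬(¬p2 → (p2 ∧ p2))) = max(0.5, 0) = 0.5
Checking all 9 assignments confirms none give a value below 0.50.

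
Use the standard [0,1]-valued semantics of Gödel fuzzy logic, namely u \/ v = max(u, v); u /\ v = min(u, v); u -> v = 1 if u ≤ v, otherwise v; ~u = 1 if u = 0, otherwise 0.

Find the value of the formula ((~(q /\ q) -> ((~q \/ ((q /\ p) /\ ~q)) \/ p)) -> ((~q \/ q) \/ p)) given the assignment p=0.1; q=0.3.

0.30

(q /\ q) = min(0.3, 0.3) = 0.3
~(q /\ q): Gödel ¬ of 0.3 = 0 (operand ≠ 0)
~q: Gödel ¬ of 0.3 = 0 (operand ≠ 0)
(q /\ p) = min(0.3, 0.1) = 0.1
~q: Gödel ¬ of 0.3 = 0 (operand ≠ 0)
((q /\ p) /\ ~q) = min(0.1, 0) = 0
(~q \/ ((q /\ p) /\ ~q)) = max(0, 0) = 0
((~q \/ ((q /\ p) /\ ~q)) \/ p) = max(0, 0.1) = 0.1
(~(q /\ q) -> ((~q \/ ((q /\ p) /\ ~q)) \/ p)): 0 ≤ 0.1, so result = 1
~q: Gödel ¬ of 0.3 = 0 (operand ≠ 0)
(~q \/ q) = max(0, 0.3) = 0.3
((~q \/ q) \/ p) = max(0.3, 0.1) = 0.3
((~(q /\ q) -> ((~q \/ ((q /\ p) /\ ~q)) \/ p)) -> ((~q \/ q) \/ p)): 1 > 0.3, so result = 0.3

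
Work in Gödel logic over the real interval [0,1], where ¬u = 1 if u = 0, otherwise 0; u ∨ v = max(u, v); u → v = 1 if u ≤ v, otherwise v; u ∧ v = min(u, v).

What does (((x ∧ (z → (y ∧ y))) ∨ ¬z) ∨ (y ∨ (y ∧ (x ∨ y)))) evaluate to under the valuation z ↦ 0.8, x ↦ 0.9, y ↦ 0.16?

(y ∧ y) = min(0.16, 0.16) = 0.16
(z → (y ∧ y)): 0.8 > 0.16, so result = 0.16
(x ∧ (z → (y ∧ y))) = min(0.9, 0.16) = 0.16
¬z: Gödel ¬ of 0.8 = 0 (operand ≠ 0)
((x ∧ (z → (y ∧ y))) ∨ ¬z) = max(0.16, 0) = 0.16
(x ∨ y) = max(0.9, 0.16) = 0.9
(y ∧ (x ∨ y)) = min(0.16, 0.9) = 0.16
(y ∨ (y ∧ (x ∨ y))) = max(0.16, 0.16) = 0.16
(((x ∧ (z → (y ∧ y))) ∨ ¬z) ∨ (y ∨ (y ∧ (x ∨ y)))) = max(0.16, 0.16) = 0.16

0.16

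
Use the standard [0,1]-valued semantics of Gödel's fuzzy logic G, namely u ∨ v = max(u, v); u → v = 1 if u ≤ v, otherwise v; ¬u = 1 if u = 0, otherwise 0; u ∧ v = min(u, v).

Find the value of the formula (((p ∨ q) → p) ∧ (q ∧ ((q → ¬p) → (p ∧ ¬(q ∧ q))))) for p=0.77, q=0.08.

0.08

(p ∨ q) = max(0.77, 0.08) = 0.77
((p ∨ q) → p): 0.77 ≤ 0.77, so result = 1
¬p: Gödel ¬ of 0.77 = 0 (operand ≠ 0)
(q → ¬p): 0.08 > 0, so result = 0
(q ∧ q) = min(0.08, 0.08) = 0.08
¬(q ∧ q): Gödel ¬ of 0.08 = 0 (operand ≠ 0)
(p ∧ ¬(q ∧ q)) = min(0.77, 0) = 0
((q → ¬p) → (p ∧ ¬(q ∧ q))): 0 ≤ 0, so result = 1
(q ∧ ((q → ¬p) → (p ∧ ¬(q ∧ q)))) = min(0.08, 1) = 0.08
(((p ∨ q) → p) ∧ (q ∧ ((q → ¬p) → (p ∧ ¬(q ∧ q))))) = min(1, 0.08) = 0.08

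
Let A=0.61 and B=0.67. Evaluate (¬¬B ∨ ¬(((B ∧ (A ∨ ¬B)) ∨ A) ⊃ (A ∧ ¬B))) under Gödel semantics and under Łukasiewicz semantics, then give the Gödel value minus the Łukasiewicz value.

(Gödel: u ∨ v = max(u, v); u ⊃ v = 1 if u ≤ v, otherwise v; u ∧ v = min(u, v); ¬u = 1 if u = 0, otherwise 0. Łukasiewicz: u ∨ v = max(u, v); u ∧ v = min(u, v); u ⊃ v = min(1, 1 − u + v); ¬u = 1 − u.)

Gödel evaluation:
  ¬B: Gödel ¬ of 0.67 = 0 (operand ≠ 0)
  ¬¬B: Gödel ¬ of 0 = 1 (operand is 0)
  ¬B: Gödel ¬ of 0.67 = 0 (operand ≠ 0)
  (A ∨ ¬B) = max(0.61, 0) = 0.61
  (B ∧ (A ∨ ¬B)) = min(0.67, 0.61) = 0.61
  ((B ∧ (A ∨ ¬B)) ∨ A) = max(0.61, 0.61) = 0.61
  ¬B: Gödel ¬ of 0.67 = 0 (operand ≠ 0)
  (A ∧ ¬B) = min(0.61, 0) = 0
  (((B ∧ (A ∨ ¬B)) ∨ A) ⊃ (A ∧ ¬B)): 0.61 > 0, so result = 0
  ¬(((B ∧ (A ∨ ¬B)) ∨ A) ⊃ (A ∧ ¬B)): Gödel ¬ of 0 = 1 (operand is 0)
  (¬¬B ∨ ¬(((B ∧ (A ∨ ¬B)) ∨ A) ⊃ (A ∧ ¬B))) = max(1, 1) = 1
  Gödel value = 1
Łukasiewicz evaluation:
  ¬B: Łukasiewicz ¬ gives 1 − 0.67 = 0.33
  ¬¬B: Łukasiewicz ¬ gives 1 − 0.33 = 0.67
  ¬B: Łukasiewicz ¬ gives 1 − 0.67 = 0.33
  (A ∨ ¬B) = max(0.61, 0.33) = 0.61
  (B ∧ (A ∨ ¬B)) = min(0.67, 0.61) = 0.61
  ((B ∧ (A ∨ ¬B)) ∨ A) = max(0.61, 0.61) = 0.61
  ¬B: Łukasiewicz ¬ gives 1 − 0.67 = 0.33
  (A ∧ ¬B) = min(0.61, 0.33) = 0.33
  (((B ∧ (A ∨ ¬B)) ∨ A) ⊃ (A ∧ ¬B)): min(1, 1 − 0.61 + 0.33) = 0.72
  ¬(((B ∧ (A ∨ ¬B)) ∨ A) ⊃ (A ∧ ¬B)): Łukasiewicz ¬ gives 1 − 0.72 = 0.28
  (¬¬B ∨ ¬(((B ∧ (A ∨ ¬B)) ∨ A) ⊃ (A ∧ ¬B))) = max(0.67, 0.28) = 0.67
  Łukasiewicz value = 0.67
Difference: 1 − 0.67 = 0.33

0.33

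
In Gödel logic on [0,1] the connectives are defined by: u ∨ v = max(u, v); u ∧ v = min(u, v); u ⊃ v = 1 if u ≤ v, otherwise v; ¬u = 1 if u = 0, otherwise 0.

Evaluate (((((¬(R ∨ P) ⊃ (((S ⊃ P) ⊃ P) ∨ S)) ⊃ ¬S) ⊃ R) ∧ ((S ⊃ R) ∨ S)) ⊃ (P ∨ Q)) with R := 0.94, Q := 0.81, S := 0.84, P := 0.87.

(R ∨ P) = max(0.94, 0.87) = 0.94
¬(R ∨ P): Gödel ¬ of 0.94 = 0 (operand ≠ 0)
(S ⊃ P): 0.84 ≤ 0.87, so result = 1
((S ⊃ P) ⊃ P): 1 > 0.87, so result = 0.87
(((S ⊃ P) ⊃ P) ∨ S) = max(0.87, 0.84) = 0.87
(¬(R ∨ P) ⊃ (((S ⊃ P) ⊃ P) ∨ S)): 0 ≤ 0.87, so result = 1
¬S: Gödel ¬ of 0.84 = 0 (operand ≠ 0)
((¬(R ∨ P) ⊃ (((S ⊃ P) ⊃ P) ∨ S)) ⊃ ¬S): 1 > 0, so result = 0
(((¬(R ∨ P) ⊃ (((S ⊃ P) ⊃ P) ∨ S)) ⊃ ¬S) ⊃ R): 0 ≤ 0.94, so result = 1
(S ⊃ R): 0.84 ≤ 0.94, so result = 1
((S ⊃ R) ∨ S) = max(1, 0.84) = 1
((((¬(R ∨ P) ⊃ (((S ⊃ P) ⊃ P) ∨ S)) ⊃ ¬S) ⊃ R) ∧ ((S ⊃ R) ∨ S)) = min(1, 1) = 1
(P ∨ Q) = max(0.87, 0.81) = 0.87
(((((¬(R ∨ P) ⊃ (((S ⊃ P) ⊃ P) ∨ S)) ⊃ ¬S) ⊃ R) ∧ ((S ⊃ R) ∨ S)) ⊃ (P ∨ Q)): 1 > 0.87, so result = 0.87

0.87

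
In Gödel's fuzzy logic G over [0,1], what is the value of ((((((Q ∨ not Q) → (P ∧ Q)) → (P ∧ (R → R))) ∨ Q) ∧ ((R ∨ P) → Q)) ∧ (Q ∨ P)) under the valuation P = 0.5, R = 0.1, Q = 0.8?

not Q: Gödel ¬ of 0.8 = 0 (operand ≠ 0)
(Q ∨ not Q) = max(0.8, 0) = 0.8
(P ∧ Q) = min(0.5, 0.8) = 0.5
((Q ∨ not Q) → (P ∧ Q)): 0.8 > 0.5, so result = 0.5
(R → R): 0.1 ≤ 0.1, so result = 1
(P ∧ (R → R)) = min(0.5, 1) = 0.5
(((Q ∨ not Q) → (P ∧ Q)) → (P ∧ (R → R))): 0.5 ≤ 0.5, so result = 1
((((Q ∨ not Q) → (P ∧ Q)) → (P ∧ (R → R))) ∨ Q) = max(1, 0.8) = 1
(R ∨ P) = max(0.1, 0.5) = 0.5
((R ∨ P) → Q): 0.5 ≤ 0.8, so result = 1
(((((Q ∨ not Q) → (P ∧ Q)) → (P ∧ (R → R))) ∨ Q) ∧ ((R ∨ P) → Q)) = min(1, 1) = 1
(Q ∨ P) = max(0.8, 0.5) = 0.8
((((((Q ∨ not Q) → (P ∧ Q)) → (P ∧ (R → R))) ∨ Q) ∧ ((R ∨ P) → Q)) ∧ (Q ∨ P)) = min(1, 0.8) = 0.8

0.80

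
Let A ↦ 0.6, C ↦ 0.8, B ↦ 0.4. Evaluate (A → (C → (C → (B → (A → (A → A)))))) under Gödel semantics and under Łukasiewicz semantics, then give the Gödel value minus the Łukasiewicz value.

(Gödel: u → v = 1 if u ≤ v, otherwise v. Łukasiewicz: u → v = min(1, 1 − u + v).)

0.00

Gödel evaluation:
  (A → A): 0.6 ≤ 0.6, so result = 1
  (A → (A → A)): 0.6 ≤ 1, so result = 1
  (B → (A → (A → A))): 0.4 ≤ 1, so result = 1
  (C → (B → (A → (A → A)))): 0.8 ≤ 1, so result = 1
  (C → (C → (B → (A → (A → A))))): 0.8 ≤ 1, so result = 1
  (A → (C → (C → (B → (A → (A → A)))))): 0.6 ≤ 1, so result = 1
  Gödel value = 1
Łukasiewicz evaluation:
  (A → A): min(1, 1 − 0.6 + 0.6) = 1
  (A → (A → A)): min(1, 1 − 0.6 + 1) = 1
  (B → (A → (A → A))): min(1, 1 − 0.4 + 1) = 1
  (C → (B → (A → (A → A)))): min(1, 1 − 0.8 + 1) = 1
  (C → (C → (B → (A → (A → A))))): min(1, 1 − 0.8 + 1) = 1
  (A → (C → (C → (B → (A → (A → A)))))): min(1, 1 − 0.6 + 1) = 1
  Łukasiewicz value = 1
Difference: 1 − 1 = 0.00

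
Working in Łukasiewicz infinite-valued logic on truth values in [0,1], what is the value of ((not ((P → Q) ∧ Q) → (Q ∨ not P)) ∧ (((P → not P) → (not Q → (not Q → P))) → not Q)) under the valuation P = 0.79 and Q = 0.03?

(P → Q): min(1, 1 − 0.79 + 0.03) = 0.24
((P → Q) ∧ Q) = min(0.24, 0.03) = 0.03
not ((P → Q) ∧ Q): Łukasiewicz ¬ gives 1 − 0.03 = 0.97
not P: Łukasiewicz ¬ gives 1 − 0.79 = 0.21
(Q ∨ not P) = max(0.03, 0.21) = 0.21
(not ((P → Q) ∧ Q) → (Q ∨ not P)): min(1, 1 − 0.97 + 0.21) = 0.24
not P: Łukasiewicz ¬ gives 1 − 0.79 = 0.21
(P → not P): min(1, 1 − 0.79 + 0.21) = 0.42
not Q: Łukasiewicz ¬ gives 1 − 0.03 = 0.97
not Q: Łukasiewicz ¬ gives 1 − 0.03 = 0.97
(not Q → P): min(1, 1 − 0.97 + 0.79) = 0.82
(not Q → (not Q → P)): min(1, 1 − 0.97 + 0.82) = 0.85
((P → not P) → (not Q → (not Q → P))): min(1, 1 − 0.42 + 0.85) = 1
not Q: Łukasiewicz ¬ gives 1 − 0.03 = 0.97
(((P → not P) → (not Q → (not Q → P))) → not Q): min(1, 1 − 1 + 0.97) = 0.97
((not ((P → Q) ∧ Q) → (Q ∨ not P)) ∧ (((P → not P) → (not Q → (not Q → P))) → not Q)) = min(0.24, 0.97) = 0.24

0.24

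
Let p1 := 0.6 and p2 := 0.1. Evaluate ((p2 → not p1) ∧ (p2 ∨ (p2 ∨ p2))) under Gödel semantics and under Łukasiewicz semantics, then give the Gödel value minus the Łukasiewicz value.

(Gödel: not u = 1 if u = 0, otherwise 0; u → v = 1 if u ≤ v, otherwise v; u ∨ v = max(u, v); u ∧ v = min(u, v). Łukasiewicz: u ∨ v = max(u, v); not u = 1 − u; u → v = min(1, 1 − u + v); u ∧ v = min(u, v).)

-0.10

Gödel evaluation:
  not p1: Gödel ¬ of 0.6 = 0 (operand ≠ 0)
  (p2 → not p1): 0.1 > 0, so result = 0
  (p2 ∨ p2) = max(0.1, 0.1) = 0.1
  (p2 ∨ (p2 ∨ p2)) = max(0.1, 0.1) = 0.1
  ((p2 → not p1) ∧ (p2 ∨ (p2 ∨ p2))) = min(0, 0.1) = 0
  Gödel value = 0
Łukasiewicz evaluation:
  not p1: Łukasiewicz ¬ gives 1 − 0.6 = 0.4
  (p2 → not p1): min(1, 1 − 0.1 + 0.4) = 1
  (p2 ∨ p2) = max(0.1, 0.1) = 0.1
  (p2 ∨ (p2 ∨ p2)) = max(0.1, 0.1) = 0.1
  ((p2 → not p1) ∧ (p2 ∨ (p2 ∨ p2))) = min(1, 0.1) = 0.1
  Łukasiewicz value = 0.1
Difference: 0 − 0.1 = -0.10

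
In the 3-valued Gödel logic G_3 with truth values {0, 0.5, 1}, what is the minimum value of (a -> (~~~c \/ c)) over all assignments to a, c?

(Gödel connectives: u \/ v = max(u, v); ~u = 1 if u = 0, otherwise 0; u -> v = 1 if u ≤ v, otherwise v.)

0.50

The minimum is attained at a = 1, c = 0.5:
  ~c: Gödel ¬ of 0.5 = 0 (operand ≠ 0)
  ~~c: Gödel ¬ of 0 = 1 (operand is 0)
  ~~~c: Gödel ¬ of 1 = 0 (operand ≠ 0)
  (~~~c \/ c) = max(0, 0.5) = 0.5
  (a -> (~~~c \/ c)): 1 > 0.5, so result = 0.5
Checking all 9 assignments confirms none give a value below 0.50.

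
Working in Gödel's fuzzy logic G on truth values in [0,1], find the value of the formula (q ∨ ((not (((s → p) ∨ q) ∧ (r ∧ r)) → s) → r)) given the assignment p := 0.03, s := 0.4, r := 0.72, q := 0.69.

0.72

(s → p): 0.4 > 0.03, so result = 0.03
((s → p) ∨ q) = max(0.03, 0.69) = 0.69
(r ∧ r) = min(0.72, 0.72) = 0.72
(((s → p) ∨ q) ∧ (r ∧ r)) = min(0.69, 0.72) = 0.69
not (((s → p) ∨ q) ∧ (r ∧ r)): Gödel ¬ of 0.69 = 0 (operand ≠ 0)
(not (((s → p) ∨ q) ∧ (r ∧ r)) → s): 0 ≤ 0.4, so result = 1
((not (((s → p) ∨ q) ∧ (r ∧ r)) → s) → r): 1 > 0.72, so result = 0.72
(q ∨ ((not (((s → p) ∨ q) ∧ (r ∧ r)) → s) → r)) = max(0.69, 0.72) = 0.72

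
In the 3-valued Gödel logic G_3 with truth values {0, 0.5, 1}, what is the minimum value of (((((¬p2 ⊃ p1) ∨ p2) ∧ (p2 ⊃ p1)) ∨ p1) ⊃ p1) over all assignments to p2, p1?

0.50

The minimum is attained at p2 = 0.5, p1 = 0.5:
  ¬p2: Gödel ¬ of 0.5 = 0 (operand ≠ 0)
  (¬p2 ⊃ p1): 0 ≤ 0.5, so result = 1
  ((¬p2 ⊃ p1) ∨ p2) = max(1, 0.5) = 1
  (p2 ⊃ p1): 0.5 ≤ 0.5, so result = 1
  (((¬p2 ⊃ p1) ∨ p2) ∧ (p2 ⊃ p1)) = min(1, 1) = 1
  ((((¬p2 ⊃ p1) ∨ p2) ∧ (p2 ⊃ p1)) ∨ p1) = max(1, 0.5) = 1
  (((((¬p2 ⊃ p1) ∨ p2) ∧ (p2 ⊃ p1)) ∨ p1) ⊃ p1): 1 > 0.5, so result = 0.5
Checking all 9 assignments confirms none give a value below 0.50.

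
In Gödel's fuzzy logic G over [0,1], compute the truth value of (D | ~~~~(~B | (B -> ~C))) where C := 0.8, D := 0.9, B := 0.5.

0.90

~B: Gödel ¬ of 0.5 = 0 (operand ≠ 0)
~C: Gödel ¬ of 0.8 = 0 (operand ≠ 0)
(B -> ~C): 0.5 > 0, so result = 0
(~B | (B -> ~C)) = max(0, 0) = 0
~(~B | (B -> ~C)): Gödel ¬ of 0 = 1 (operand is 0)
~~(~B | (B -> ~C)): Gödel ¬ of 1 = 0 (operand ≠ 0)
~~~(~B | (B -> ~C)): Gödel ¬ of 0 = 1 (operand is 0)
~~~~(~B | (B -> ~C)): Gödel ¬ of 1 = 0 (operand ≠ 0)
(D | ~~~~(~B | (B -> ~C))) = max(0.9, 0) = 0.9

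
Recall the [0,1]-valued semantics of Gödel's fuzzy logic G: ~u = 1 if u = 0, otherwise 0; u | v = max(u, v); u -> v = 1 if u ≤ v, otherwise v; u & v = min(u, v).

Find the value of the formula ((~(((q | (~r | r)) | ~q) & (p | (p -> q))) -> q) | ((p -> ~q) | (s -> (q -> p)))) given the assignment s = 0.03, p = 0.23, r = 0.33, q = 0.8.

1.00

~r: Gödel ¬ of 0.33 = 0 (operand ≠ 0)
(~r | r) = max(0, 0.33) = 0.33
(q | (~r | r)) = max(0.8, 0.33) = 0.8
~q: Gödel ¬ of 0.8 = 0 (operand ≠ 0)
((q | (~r | r)) | ~q) = max(0.8, 0) = 0.8
(p -> q): 0.23 ≤ 0.8, so result = 1
(p | (p -> q)) = max(0.23, 1) = 1
(((q | (~r | r)) | ~q) & (p | (p -> q))) = min(0.8, 1) = 0.8
~(((q | (~r | r)) | ~q) & (p | (p -> q))): Gödel ¬ of 0.8 = 0 (operand ≠ 0)
(~(((q | (~r | r)) | ~q) & (p | (p -> q))) -> q): 0 ≤ 0.8, so result = 1
~q: Gödel ¬ of 0.8 = 0 (operand ≠ 0)
(p -> ~q): 0.23 > 0, so result = 0
(q -> p): 0.8 > 0.23, so result = 0.23
(s -> (q -> p)): 0.03 ≤ 0.23, so result = 1
((p -> ~q) | (s -> (q -> p))) = max(0, 1) = 1
((~(((q | (~r | r)) | ~q) & (p | (p -> q))) -> q) | ((p -> ~q) | (s -> (q -> p)))) = max(1, 1) = 1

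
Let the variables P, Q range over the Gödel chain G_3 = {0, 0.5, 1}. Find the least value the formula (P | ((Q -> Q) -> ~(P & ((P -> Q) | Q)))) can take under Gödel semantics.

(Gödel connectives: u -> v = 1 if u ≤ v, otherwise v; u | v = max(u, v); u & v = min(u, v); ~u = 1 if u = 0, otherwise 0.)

0.50

The minimum is attained at P = 0.5, Q = 0.5:
  (Q -> Q): 0.5 ≤ 0.5, so result = 1
  (P -> Q): 0.5 ≤ 0.5, so result = 1
  ((P -> Q) | Q) = max(1, 0.5) = 1
  (P & ((P -> Q) | Q)) = min(0.5, 1) = 0.5
  ~(P & ((P -> Q) | Q)): Gödel ¬ of 0.5 = 0 (operand ≠ 0)
  ((Q -> Q) -> ~(P & ((P -> Q) | Q))): 1 > 0, so result = 0
  (P | ((Q -> Q) -> ~(P & ((P -> Q) | Q)))) = max(0.5, 0) = 0.5
Checking all 9 assignments confirms none give a value below 0.50.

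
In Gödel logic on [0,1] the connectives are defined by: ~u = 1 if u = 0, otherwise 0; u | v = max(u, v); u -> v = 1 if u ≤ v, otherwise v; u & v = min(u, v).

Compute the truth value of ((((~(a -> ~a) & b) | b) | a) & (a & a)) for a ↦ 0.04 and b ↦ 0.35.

0.04

~a: Gödel ¬ of 0.04 = 0 (operand ≠ 0)
(a -> ~a): 0.04 > 0, so result = 0
~(a -> ~a): Gödel ¬ of 0 = 1 (operand is 0)
(~(a -> ~a) & b) = min(1, 0.35) = 0.35
((~(a -> ~a) & b) | b) = max(0.35, 0.35) = 0.35
(((~(a -> ~a) & b) | b) | a) = max(0.35, 0.04) = 0.35
(a & a) = min(0.04, 0.04) = 0.04
((((~(a -> ~a) & b) | b) | a) & (a & a)) = min(0.35, 0.04) = 0.04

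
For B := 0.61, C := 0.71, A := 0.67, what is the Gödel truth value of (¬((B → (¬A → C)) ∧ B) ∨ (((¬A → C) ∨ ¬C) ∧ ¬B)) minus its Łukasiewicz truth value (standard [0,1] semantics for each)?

-0.39

Gödel evaluation:
  ¬A: Gödel ¬ of 0.67 = 0 (operand ≠ 0)
  (¬A → C): 0 ≤ 0.71, so result = 1
  (B → (¬A → C)): 0.61 ≤ 1, so result = 1
  ((B → (¬A → C)) ∧ B) = min(1, 0.61) = 0.61
  ¬((B → (¬A → C)) ∧ B): Gödel ¬ of 0.61 = 0 (operand ≠ 0)
  ¬A: Gödel ¬ of 0.67 = 0 (operand ≠ 0)
  (¬A → C): 0 ≤ 0.71, so result = 1
  ¬C: Gödel ¬ of 0.71 = 0 (operand ≠ 0)
  ((¬A → C) ∨ ¬C) = max(1, 0) = 1
  ¬B: Gödel ¬ of 0.61 = 0 (operand ≠ 0)
  (((¬A → C) ∨ ¬C) ∧ ¬B) = min(1, 0) = 0
  (¬((B → (¬A → C)) ∧ B) ∨ (((¬A → C) ∨ ¬C) ∧ ¬B)) = max(0, 0) = 0
  Gödel value = 0
Łukasiewicz evaluation:
  ¬A: Łukasiewicz ¬ gives 1 − 0.67 = 0.33
  (¬A → C): min(1, 1 − 0.33 + 0.71) = 1
  (B → (¬A → C)): min(1, 1 − 0.61 + 1) = 1
  ((B → (¬A → C)) ∧ B) = min(1, 0.61) = 0.61
  ¬((B → (¬A → C)) ∧ B): Łukasiewicz ¬ gives 1 − 0.61 = 0.39
  ¬A: Łukasiewicz ¬ gives 1 − 0.67 = 0.33
  (¬A → C): min(1, 1 − 0.33 + 0.71) = 1
  ¬C: Łukasiewicz ¬ gives 1 − 0.71 = 0.29
  ((¬A → C) ∨ ¬C) = max(1, 0.29) = 1
  ¬B: Łukasiewicz ¬ gives 1 − 0.61 = 0.39
  (((¬A → C) ∨ ¬C) ∧ ¬B) = min(1, 0.39) = 0.39
  (¬((B → (¬A → C)) ∧ B) ∨ (((¬A → C) ∨ ¬C) ∧ ¬B)) = max(0.39, 0.39) = 0.39
  Łukasiewicz value = 0.39
Difference: 0 − 0.39 = -0.39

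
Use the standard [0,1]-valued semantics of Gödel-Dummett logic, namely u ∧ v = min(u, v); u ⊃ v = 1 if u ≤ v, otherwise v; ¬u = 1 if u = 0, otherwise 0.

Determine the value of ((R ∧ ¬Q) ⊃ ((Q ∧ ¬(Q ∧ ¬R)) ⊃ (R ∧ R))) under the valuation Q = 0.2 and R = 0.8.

¬Q: Gödel ¬ of 0.2 = 0 (operand ≠ 0)
(R ∧ ¬Q) = min(0.8, 0) = 0
¬R: Gödel ¬ of 0.8 = 0 (operand ≠ 0)
(Q ∧ ¬R) = min(0.2, 0) = 0
¬(Q ∧ ¬R): Gödel ¬ of 0 = 1 (operand is 0)
(Q ∧ ¬(Q ∧ ¬R)) = min(0.2, 1) = 0.2
(R ∧ R) = min(0.8, 0.8) = 0.8
((Q ∧ ¬(Q ∧ ¬R)) ⊃ (R ∧ R)): 0.2 ≤ 0.8, so result = 1
((R ∧ ¬Q) ⊃ ((Q ∧ ¬(Q ∧ ¬R)) ⊃ (R ∧ R))): 0 ≤ 1, so result = 1

1.00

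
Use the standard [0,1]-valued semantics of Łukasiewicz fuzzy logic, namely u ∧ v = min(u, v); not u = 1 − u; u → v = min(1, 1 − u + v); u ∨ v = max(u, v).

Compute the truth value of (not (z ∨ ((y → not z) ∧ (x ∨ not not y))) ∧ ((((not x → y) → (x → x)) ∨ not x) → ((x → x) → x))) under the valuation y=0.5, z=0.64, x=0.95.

not z: Łukasiewicz ¬ gives 1 − 0.64 = 0.36
(y → not z): min(1, 1 − 0.5 + 0.36) = 0.86
not y: Łukasiewicz ¬ gives 1 − 0.5 = 0.5
not not y: Łukasiewicz ¬ gives 1 − 0.5 = 0.5
(x ∨ not not y) = max(0.95, 0.5) = 0.95
((y → not z) ∧ (x ∨ not not y)) = min(0.86, 0.95) = 0.86
(z ∨ ((y → not z) ∧ (x ∨ not not y))) = max(0.64, 0.86) = 0.86
not (z ∨ ((y → not z) ∧ (x ∨ not not y))): Łukasiewicz ¬ gives 1 − 0.86 = 0.14
not x: Łukasiewicz ¬ gives 1 − 0.95 = 0.05
(not x → y): min(1, 1 − 0.05 + 0.5) = 1
(x → x): min(1, 1 − 0.95 + 0.95) = 1
((not x → y) → (x → x)): min(1, 1 − 1 + 1) = 1
not x: Łukasiewicz ¬ gives 1 − 0.95 = 0.05
(((not x → y) → (x → x)) ∨ not x) = max(1, 0.05) = 1
(x → x): min(1, 1 − 0.95 + 0.95) = 1
((x → x) → x): min(1, 1 − 1 + 0.95) = 0.95
((((not x → y) → (x → x)) ∨ not x) → ((x → x) → x)): min(1, 1 − 1 + 0.95) = 0.95
(not (z ∨ ((y → not z) ∧ (x ∨ not not y))) ∧ ((((not x → y) → (x → x)) ∨ not x) → ((x → x) → x))) = min(0.14, 0.95) = 0.14

0.14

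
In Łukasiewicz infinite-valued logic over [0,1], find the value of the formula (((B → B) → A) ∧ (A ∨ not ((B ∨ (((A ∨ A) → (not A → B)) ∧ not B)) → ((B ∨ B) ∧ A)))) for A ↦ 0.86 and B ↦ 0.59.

(B → B): min(1, 1 − 0.59 + 0.59) = 1
((B → B) → A): min(1, 1 − 1 + 0.86) = 0.86
(A ∨ A) = max(0.86, 0.86) = 0.86
not A: Łukasiewicz ¬ gives 1 − 0.86 = 0.14
(not A → B): min(1, 1 − 0.14 + 0.59) = 1
((A ∨ A) → (not A → B)): min(1, 1 − 0.86 + 1) = 1
not B: Łukasiewicz ¬ gives 1 − 0.59 = 0.41
(((A ∨ A) → (not A → B)) ∧ not B) = min(1, 0.41) = 0.41
(B ∨ (((A ∨ A) → (not A → B)) ∧ not B)) = max(0.59, 0.41) = 0.59
(B ∨ B) = max(0.59, 0.59) = 0.59
((B ∨ B) ∧ A) = min(0.59, 0.86) = 0.59
((B ∨ (((A ∨ A) → (not A → B)) ∧ not B)) → ((B ∨ B) ∧ A)): min(1, 1 − 0.59 + 0.59) = 1
not ((B ∨ (((A ∨ A) → (not A → B)) ∧ not B)) → ((B ∨ B) ∧ A)): Łukasiewicz ¬ gives 1 − 1 = 0
(A ∨ not ((B ∨ (((A ∨ A) → (not A → B)) ∧ not B)) → ((B ∨ B) ∧ A))) = max(0.86, 0) = 0.86
(((B → B) → A) ∧ (A ∨ not ((B ∨ (((A ∨ A) → (not A → B)) ∧ not B)) → ((B ∨ B) ∧ A)))) = min(0.86, 0.86) = 0.86

0.86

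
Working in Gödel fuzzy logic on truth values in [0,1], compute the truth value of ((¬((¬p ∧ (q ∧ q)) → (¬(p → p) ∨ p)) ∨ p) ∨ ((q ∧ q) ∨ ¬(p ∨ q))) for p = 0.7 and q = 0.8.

0.80

¬p: Gödel ¬ of 0.7 = 0 (operand ≠ 0)
(q ∧ q) = min(0.8, 0.8) = 0.8
(¬p ∧ (q ∧ q)) = min(0, 0.8) = 0
(p → p): 0.7 ≤ 0.7, so result = 1
¬(p → p): Gödel ¬ of 1 = 0 (operand ≠ 0)
(¬(p → p) ∨ p) = max(0, 0.7) = 0.7
((¬p ∧ (q ∧ q)) → (¬(p → p) ∨ p)): 0 ≤ 0.7, so result = 1
¬((¬p ∧ (q ∧ q)) → (¬(p → p) ∨ p)): Gödel ¬ of 1 = 0 (operand ≠ 0)
(¬((¬p ∧ (q ∧ q)) → (¬(p → p) ∨ p)) ∨ p) = max(0, 0.7) = 0.7
(q ∧ q) = min(0.8, 0.8) = 0.8
(p ∨ q) = max(0.7, 0.8) = 0.8
¬(p ∨ q): Gödel ¬ of 0.8 = 0 (operand ≠ 0)
((q ∧ q) ∨ ¬(p ∨ q)) = max(0.8, 0) = 0.8
((¬((¬p ∧ (q ∧ q)) → (¬(p → p) ∨ p)) ∨ p) ∨ ((q ∧ q) ∨ ¬(p ∨ q))) = max(0.7, 0.8) = 0.8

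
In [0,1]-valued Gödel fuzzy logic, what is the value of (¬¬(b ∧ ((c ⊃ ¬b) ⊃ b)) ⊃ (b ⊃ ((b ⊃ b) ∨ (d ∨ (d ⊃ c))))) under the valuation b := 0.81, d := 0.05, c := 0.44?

¬b: Gödel ¬ of 0.81 = 0 (operand ≠ 0)
(c ⊃ ¬b): 0.44 > 0, so result = 0
((c ⊃ ¬b) ⊃ b): 0 ≤ 0.81, so result = 1
(b ∧ ((c ⊃ ¬b) ⊃ b)) = min(0.81, 1) = 0.81
¬(b ∧ ((c ⊃ ¬b) ⊃ b)): Gödel ¬ of 0.81 = 0 (operand ≠ 0)
¬¬(b ∧ ((c ⊃ ¬b) ⊃ b)): Gödel ¬ of 0 = 1 (operand is 0)
(b ⊃ b): 0.81 ≤ 0.81, so result = 1
(d ⊃ c): 0.05 ≤ 0.44, so result = 1
(d ∨ (d ⊃ c)) = max(0.05, 1) = 1
((b ⊃ b) ∨ (d ∨ (d ⊃ c))) = max(1, 1) = 1
(b ⊃ ((b ⊃ b) ∨ (d ∨ (d ⊃ c)))): 0.81 ≤ 1, so result = 1
(¬¬(b ∧ ((c ⊃ ¬b) ⊃ b)) ⊃ (b ⊃ ((b ⊃ b) ∨ (d ∨ (d ⊃ c))))): 1 ≤ 1, so result = 1

1.00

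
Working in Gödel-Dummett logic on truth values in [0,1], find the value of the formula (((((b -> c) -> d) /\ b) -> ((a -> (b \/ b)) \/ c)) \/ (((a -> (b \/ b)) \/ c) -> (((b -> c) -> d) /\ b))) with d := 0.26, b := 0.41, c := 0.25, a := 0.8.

(b -> c): 0.41 > 0.25, so result = 0.25
((b -> c) -> d): 0.25 ≤ 0.26, so result = 1
(((b -> c) -> d) /\ b) = min(1, 0.41) = 0.41
(b \/ b) = max(0.41, 0.41) = 0.41
(a -> (b \/ b)): 0.8 > 0.41, so result = 0.41
((a -> (b \/ b)) \/ c) = max(0.41, 0.25) = 0.41
((((b -> c) -> d) /\ b) -> ((a -> (b \/ b)) \/ c)): 0.41 ≤ 0.41, so result = 1
(b \/ b) = max(0.41, 0.41) = 0.41
(a -> (b \/ b)): 0.8 > 0.41, so result = 0.41
((a -> (b \/ b)) \/ c) = max(0.41, 0.25) = 0.41
(b -> c): 0.41 > 0.25, so result = 0.25
((b -> c) -> d): 0.25 ≤ 0.26, so result = 1
(((b -> c) -> d) /\ b) = min(1, 0.41) = 0.41
(((a -> (b \/ b)) \/ c) -> (((b -> c) -> d) /\ b)): 0.41 ≤ 0.41, so result = 1
(((((b -> c) -> d) /\ b) -> ((a -> (b \/ b)) \/ c)) \/ (((a -> (b \/ b)) \/ c) -> (((b -> c) -> d) /\ b))) = max(1, 1) = 1

1.00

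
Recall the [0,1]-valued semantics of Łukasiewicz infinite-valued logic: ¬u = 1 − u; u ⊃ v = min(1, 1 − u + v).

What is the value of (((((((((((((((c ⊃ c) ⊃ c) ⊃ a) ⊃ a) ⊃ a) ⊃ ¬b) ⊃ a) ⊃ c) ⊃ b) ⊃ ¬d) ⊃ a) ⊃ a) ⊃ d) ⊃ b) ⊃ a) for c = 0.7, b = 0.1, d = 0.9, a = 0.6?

1.00

(c ⊃ c): min(1, 1 − 0.7 + 0.7) = 1
((c ⊃ c) ⊃ c): min(1, 1 − 1 + 0.7) = 0.7
(((c ⊃ c) ⊃ c) ⊃ a): min(1, 1 − 0.7 + 0.6) = 0.9
((((c ⊃ c) ⊃ c) ⊃ a) ⊃ a): min(1, 1 − 0.9 + 0.6) = 0.7
(((((c ⊃ c) ⊃ c) ⊃ a) ⊃ a) ⊃ a): min(1, 1 − 0.7 + 0.6) = 0.9
¬b: Łukasiewicz ¬ gives 1 − 0.1 = 0.9
((((((c ⊃ c) ⊃ c) ⊃ a) ⊃ a) ⊃ a) ⊃ ¬b): min(1, 1 − 0.9 + 0.9) = 1
(((((((c ⊃ c) ⊃ c) ⊃ a) ⊃ a) ⊃ a) ⊃ ¬b) ⊃ a): min(1, 1 − 1 + 0.6) = 0.6
((((((((c ⊃ c) ⊃ c) ⊃ a) ⊃ a) ⊃ a) ⊃ ¬b) ⊃ a) ⊃ c): min(1, 1 − 0.6 + 0.7) = 1
(((((((((c ⊃ c) ⊃ c) ⊃ a) ⊃ a) ⊃ a) ⊃ ¬b) ⊃ a) ⊃ c) ⊃ b): min(1, 1 − 1 + 0.1) = 0.1
¬d: Łukasiewicz ¬ gives 1 − 0.9 = 0.1
((((((((((c ⊃ c) ⊃ c) ⊃ a) ⊃ a) ⊃ a) ⊃ ¬b) ⊃ a) ⊃ c) ⊃ b) ⊃ ¬d): min(1, 1 − 0.1 + 0.1) = 1
(((((((((((c ⊃ c) ⊃ c) ⊃ a) ⊃ a) ⊃ a) ⊃ ¬b) ⊃ a) ⊃ c) ⊃ b) ⊃ ¬d) ⊃ a): min(1, 1 − 1 + 0.6) = 0.6
((((((((((((c ⊃ c) ⊃ c) ⊃ a) ⊃ a) ⊃ a) ⊃ ¬b) ⊃ a) ⊃ c) ⊃ b) ⊃ ¬d) ⊃ a) ⊃ a): min(1, 1 − 0.6 + 0.6) = 1
(((((((((((((c ⊃ c) ⊃ c) ⊃ a) ⊃ a) ⊃ a) ⊃ ¬b) ⊃ a) ⊃ c) ⊃ b) ⊃ ¬d) ⊃ a) ⊃ a) ⊃ d): min(1, 1 − 1 + 0.9) = 0.9
((((((((((((((c ⊃ c) ⊃ c) ⊃ a) ⊃ a) ⊃ a) ⊃ ¬b) ⊃ a) ⊃ c) ⊃ b) ⊃ ¬d) ⊃ a) ⊃ a) ⊃ d) ⊃ b): min(1, 1 − 0.9 + 0.1) = 0.2
(((((((((((((((c ⊃ c) ⊃ c) ⊃ a) ⊃ a) ⊃ a) ⊃ ¬b) ⊃ a) ⊃ c) ⊃ b) ⊃ ¬d) ⊃ a) ⊃ a) ⊃ d) ⊃ b) ⊃ a): min(1, 1 − 0.2 + 0.6) = 1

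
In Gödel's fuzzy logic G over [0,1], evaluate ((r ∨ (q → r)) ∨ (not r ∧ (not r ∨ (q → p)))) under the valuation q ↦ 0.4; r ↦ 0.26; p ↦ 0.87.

(q → r): 0.4 > 0.26, so result = 0.26
(r ∨ (q → r)) = max(0.26, 0.26) = 0.26
not r: Gödel ¬ of 0.26 = 0 (operand ≠ 0)
not r: Gödel ¬ of 0.26 = 0 (operand ≠ 0)
(q → p): 0.4 ≤ 0.87, so result = 1
(not r ∨ (q → p)) = max(0, 1) = 1
(not r ∧ (not r ∨ (q → p))) = min(0, 1) = 0
((r ∨ (q → r)) ∨ (not r ∧ (not r ∨ (q → p)))) = max(0.26, 0) = 0.26

0.26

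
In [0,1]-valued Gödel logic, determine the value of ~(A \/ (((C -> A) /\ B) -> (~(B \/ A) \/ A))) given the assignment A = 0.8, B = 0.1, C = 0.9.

(C -> A): 0.9 > 0.8, so result = 0.8
((C -> A) /\ B) = min(0.8, 0.1) = 0.1
(B \/ A) = max(0.1, 0.8) = 0.8
~(B \/ A): Gödel ¬ of 0.8 = 0 (operand ≠ 0)
(~(B \/ A) \/ A) = max(0, 0.8) = 0.8
(((C -> A) /\ B) -> (~(B \/ A) \/ A)): 0.1 ≤ 0.8, so result = 1
(A \/ (((C -> A) /\ B) -> (~(B \/ A) \/ A))) = max(0.8, 1) = 1
~(A \/ (((C -> A) /\ B) -> (~(B \/ A) \/ A))): Gödel ¬ of 1 = 0 (operand ≠ 0)

0.00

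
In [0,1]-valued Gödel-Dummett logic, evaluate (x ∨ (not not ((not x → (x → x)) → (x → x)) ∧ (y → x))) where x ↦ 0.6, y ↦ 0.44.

not x: Gödel ¬ of 0.6 = 0 (operand ≠ 0)
(x → x): 0.6 ≤ 0.6, so result = 1
(not x → (x → x)): 0 ≤ 1, so result = 1
(x → x): 0.6 ≤ 0.6, so result = 1
((not x → (x → x)) → (x → x)): 1 ≤ 1, so result = 1
not ((not x → (x → x)) → (x → x)): Gödel ¬ of 1 = 0 (operand ≠ 0)
not not ((not x → (x → x)) → (x → x)): Gödel ¬ of 0 = 1 (operand is 0)
(y → x): 0.44 ≤ 0.6, so result = 1
(not not ((not x → (x → x)) → (x → x)) ∧ (y → x)) = min(1, 1) = 1
(x ∨ (not not ((not x → (x → x)) → (x → x)) ∧ (y → x))) = max(0.6, 1) = 1

1.00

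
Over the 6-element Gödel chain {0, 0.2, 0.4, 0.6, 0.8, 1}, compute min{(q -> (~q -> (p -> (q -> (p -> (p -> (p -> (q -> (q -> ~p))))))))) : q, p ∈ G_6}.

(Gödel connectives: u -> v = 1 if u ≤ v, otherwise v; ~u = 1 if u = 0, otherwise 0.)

Every assignment gives 1. For instance at q = 0, p = 0:
  ~q: Gödel ¬ of 0 = 1 (operand is 0)
  ~p: Gödel ¬ of 0 = 1 (operand is 0)
  (q -> ~p): 0 ≤ 1, so result = 1
  (q -> (q -> ~p)): 0 ≤ 1, so result = 1
  (p -> (q -> (q -> ~p))): 0 ≤ 1, so result = 1
  (p -> (p -> (q -> (q -> ~p)))): 0 ≤ 1, so result = 1
  (p -> (p -> (p -> (q -> (q -> ~p))))): 0 ≤ 1, so result = 1
  (q -> (p -> (p -> (p -> (q -> (q -> ~p)))))): 0 ≤ 1, so result = 1
  (p -> (q -> (p -> (p -> (p -> (q -> (q -> ~p))))))): 0 ≤ 1, so result = 1
  (~q -> (p -> (q -> (p -> (p -> (p -> (q -> (q -> ~p)))))))): 1 ≤ 1, so result = 1
  (q -> (~q -> (p -> (q -> (p -> (p -> (p -> (q -> (q -> ~p))))))))): 0 ≤ 1, so result = 1
All 36 assignments give value 1 — the formula is a G_6-tautology.

1.00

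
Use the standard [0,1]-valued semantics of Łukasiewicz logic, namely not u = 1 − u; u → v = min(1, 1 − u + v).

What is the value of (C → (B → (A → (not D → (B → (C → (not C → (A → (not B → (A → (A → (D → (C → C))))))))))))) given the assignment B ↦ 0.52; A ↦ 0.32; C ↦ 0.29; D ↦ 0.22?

1.00

not D: Łukasiewicz ¬ gives 1 − 0.22 = 0.78
not C: Łukasiewicz ¬ gives 1 − 0.29 = 0.71
not B: Łukasiewicz ¬ gives 1 − 0.52 = 0.48
(C → C): min(1, 1 − 0.29 + 0.29) = 1
(D → (C → C)): min(1, 1 − 0.22 + 1) = 1
(A → (D → (C → C))): min(1, 1 − 0.32 + 1) = 1
(A → (A → (D → (C → C)))): min(1, 1 − 0.32 + 1) = 1
(not B → (A → (A → (D → (C → C))))): min(1, 1 − 0.48 + 1) = 1
(A → (not B → (A → (A → (D → (C → C)))))): min(1, 1 − 0.32 + 1) = 1
(not C → (A → (not B → (A → (A → (D → (C → C))))))): min(1, 1 − 0.71 + 1) = 1
(C → (not C → (A → (not B → (A → (A → (D → (C → C)))))))): min(1, 1 − 0.29 + 1) = 1
(B → (C → (not C → (A → (not B → (A → (A → (D → (C → C))))))))): min(1, 1 − 0.52 + 1) = 1
(not D → (B → (C → (not C → (A → (not B → (A → (A → (D → (C → C)))))))))): min(1, 1 − 0.78 + 1) = 1
(A → (not D → (B → (C → (not C → (A → (not B → (A → (A → (D → (C → C))))))))))): min(1, 1 − 0.32 + 1) = 1
(B → (A → (not D → (B → (C → (not C → (A → (not B → (A → (A → (D → (C → C)))))))))))): min(1, 1 − 0.52 + 1) = 1
(C → (B → (A → (not D → (B → (C → (not C → (A → (not B → (A → (A → (D → (C → C))))))))))))): min(1, 1 − 0.29 + 1) = 1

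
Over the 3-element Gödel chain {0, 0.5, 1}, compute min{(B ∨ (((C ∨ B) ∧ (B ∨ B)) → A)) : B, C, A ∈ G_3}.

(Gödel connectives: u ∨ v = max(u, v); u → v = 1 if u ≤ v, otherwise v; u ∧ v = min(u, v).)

The minimum is attained at B = 0.5, C = 0, A = 0:
  (C ∨ B) = max(0, 0.5) = 0.5
  (B ∨ B) = max(0.5, 0.5) = 0.5
  ((C ∨ B) ∧ (B ∨ B)) = min(0.5, 0.5) = 0.5
  (((C ∨ B) ∧ (B ∨ B)) → A): 0.5 > 0, so result = 0
  (B ∨ (((C ∨ B) ∧ (B ∨ B)) → A)) = max(0.5, 0) = 0.5
Checking all 27 assignments confirms none give a value below 0.50.

0.50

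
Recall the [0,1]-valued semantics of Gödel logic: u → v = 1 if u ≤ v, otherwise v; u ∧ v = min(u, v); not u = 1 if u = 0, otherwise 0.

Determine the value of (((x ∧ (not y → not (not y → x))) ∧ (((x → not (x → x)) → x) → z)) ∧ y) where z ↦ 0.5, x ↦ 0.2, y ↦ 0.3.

not y: Gödel ¬ of 0.3 = 0 (operand ≠ 0)
not y: Gödel ¬ of 0.3 = 0 (operand ≠ 0)
(not y → x): 0 ≤ 0.2, so result = 1
not (not y → x): Gödel ¬ of 1 = 0 (operand ≠ 0)
(not y → not (not y → x)): 0 ≤ 0, so result = 1
(x ∧ (not y → not (not y → x))) = min(0.2, 1) = 0.2
(x → x): 0.2 ≤ 0.2, so result = 1
not (x → x): Gödel ¬ of 1 = 0 (operand ≠ 0)
(x → not (x → x)): 0.2 > 0, so result = 0
((x → not (x → x)) → x): 0 ≤ 0.2, so result = 1
(((x → not (x → x)) → x) → z): 1 > 0.5, so result = 0.5
((x ∧ (not y → not (not y → x))) ∧ (((x → not (x → x)) → x) → z)) = min(0.2, 0.5) = 0.2
(((x ∧ (not y → not (not y → x))) ∧ (((x → not (x → x)) → x) → z)) ∧ y) = min(0.2, 0.3) = 0.2

0.20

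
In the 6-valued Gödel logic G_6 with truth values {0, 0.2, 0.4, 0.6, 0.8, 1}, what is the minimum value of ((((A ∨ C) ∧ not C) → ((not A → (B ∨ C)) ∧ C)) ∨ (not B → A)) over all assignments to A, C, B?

0.20

The minimum is attained at A = 0.2, C = 0, B = 0:
  (A ∨ C) = max(0.2, 0) = 0.2
  not C: Gödel ¬ of 0 = 1 (operand is 0)
  ((A ∨ C) ∧ not C) = min(0.2, 1) = 0.2
  not A: Gödel ¬ of 0.2 = 0 (operand ≠ 0)
  (B ∨ C) = max(0, 0) = 0
  (not A → (B ∨ C)): 0 ≤ 0, so result = 1
  ((not A → (B ∨ C)) ∧ C) = min(1, 0) = 0
  (((A ∨ C) ∧ not C) → ((not A → (B ∨ C)) ∧ C)): 0.2 > 0, so result = 0
  not B: Gödel ¬ of 0 = 1 (operand is 0)
  (not B → A): 1 > 0.2, so result = 0.2
  ((((A ∨ C) ∧ not C) → ((not A → (B ∨ C)) ∧ C)) ∨ (not B → A)) = max(0, 0.2) = 0.2
Checking all 216 assignments confirms none give a value below 0.20.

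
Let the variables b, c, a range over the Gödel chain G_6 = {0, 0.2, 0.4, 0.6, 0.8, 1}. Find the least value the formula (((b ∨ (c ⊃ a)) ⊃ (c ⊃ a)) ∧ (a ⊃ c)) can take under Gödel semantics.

0.00

The minimum is attained at b = 0, c = 0, a = 0.2:
  (c ⊃ a): 0 ≤ 0.2, so result = 1
  (b ∨ (c ⊃ a)) = max(0, 1) = 1
  (c ⊃ a): 0 ≤ 0.2, so result = 1
  ((b ∨ (c ⊃ a)) ⊃ (c ⊃ a)): 1 ≤ 1, so result = 1
  (a ⊃ c): 0.2 > 0, so result = 0
  (((b ∨ (c ⊃ a)) ⊃ (c ⊃ a)) ∧ (a ⊃ c)) = min(1, 0) = 0
Checking all 216 assignments confirms none give a value below 0.00.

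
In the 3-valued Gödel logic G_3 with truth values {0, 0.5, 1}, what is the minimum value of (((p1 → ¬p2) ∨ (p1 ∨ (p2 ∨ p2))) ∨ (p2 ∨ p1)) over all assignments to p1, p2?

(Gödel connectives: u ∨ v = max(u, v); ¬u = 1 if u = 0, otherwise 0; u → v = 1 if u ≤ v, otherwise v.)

0.50

The minimum is attained at p1 = 0.5, p2 = 0.5:
  ¬p2: Gödel ¬ of 0.5 = 0 (operand ≠ 0)
  (p1 → ¬p2): 0.5 > 0, so result = 0
  (p2 ∨ p2) = max(0.5, 0.5) = 0.5
  (p1 ∨ (p2 ∨ p2)) = max(0.5, 0.5) = 0.5
  ((p1 → ¬p2) ∨ (p1 ∨ (p2 ∨ p2))) = max(0, 0.5) = 0.5
  (p2 ∨ p1) = max(0.5, 0.5) = 0.5
  (((p1 → ¬p2) ∨ (p1 ∨ (p2 ∨ p2))) ∨ (p2 ∨ p1)) = max(0.5, 0.5) = 0.5
Checking all 9 assignments confirms none give a value below 0.50.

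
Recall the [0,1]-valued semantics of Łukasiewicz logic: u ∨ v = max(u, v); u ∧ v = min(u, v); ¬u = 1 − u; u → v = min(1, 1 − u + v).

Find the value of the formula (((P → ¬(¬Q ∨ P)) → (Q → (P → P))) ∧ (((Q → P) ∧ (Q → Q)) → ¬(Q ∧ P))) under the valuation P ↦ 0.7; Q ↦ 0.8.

¬Q: Łukasiewicz ¬ gives 1 − 0.8 = 0.2
(¬Q ∨ P) = max(0.2, 0.7) = 0.7
¬(¬Q ∨ P): Łukasiewicz ¬ gives 1 − 0.7 = 0.3
(P → ¬(¬Q ∨ P)): min(1, 1 − 0.7 + 0.3) = 0.6
(P → P): min(1, 1 − 0.7 + 0.7) = 1
(Q → (P → P)): min(1, 1 − 0.8 + 1) = 1
((P → ¬(¬Q ∨ P)) → (Q → (P → P))): min(1, 1 − 0.6 + 1) = 1
(Q → P): min(1, 1 − 0.8 + 0.7) = 0.9
(Q → Q): min(1, 1 − 0.8 + 0.8) = 1
((Q → P) ∧ (Q → Q)) = min(0.9, 1) = 0.9
(Q ∧ P) = min(0.8, 0.7) = 0.7
¬(Q ∧ P): Łukasiewicz ¬ gives 1 − 0.7 = 0.3
(((Q → P) ∧ (Q → Q)) → ¬(Q ∧ P)): min(1, 1 − 0.9 + 0.3) = 0.4
(((P → ¬(¬Q ∨ P)) → (Q → (P → P))) ∧ (((Q → P) ∧ (Q → Q)) → ¬(Q ∧ P))) = min(1, 0.4) = 0.4

0.40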